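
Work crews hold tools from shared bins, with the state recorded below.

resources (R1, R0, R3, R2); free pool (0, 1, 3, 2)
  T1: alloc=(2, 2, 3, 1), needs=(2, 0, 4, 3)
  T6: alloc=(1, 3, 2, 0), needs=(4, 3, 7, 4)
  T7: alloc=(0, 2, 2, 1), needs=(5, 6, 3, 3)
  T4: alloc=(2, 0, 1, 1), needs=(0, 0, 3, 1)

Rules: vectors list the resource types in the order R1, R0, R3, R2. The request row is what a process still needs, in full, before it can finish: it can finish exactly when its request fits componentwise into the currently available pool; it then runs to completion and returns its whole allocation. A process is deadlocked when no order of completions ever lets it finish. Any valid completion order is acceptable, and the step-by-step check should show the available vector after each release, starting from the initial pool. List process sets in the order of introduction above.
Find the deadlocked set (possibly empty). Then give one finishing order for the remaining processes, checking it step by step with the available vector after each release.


Nothing here is deadlocked.
Key observation: no deadlock: T4 fits now, and the freed resources carry the rest through.
A valid finishing order for the others: T4, T1, T6, T7. Step-by-step check:
  pool = (0, 1, 3, 2)
  run T4 (needs (0, 0, 3, 1), free (0, 1, 3, 2)); after release of (2, 0, 1, 1) the pool is (2, 1, 4, 3)
  run T1 (needs (2, 0, 4, 3), free (2, 1, 4, 3)); after release of (2, 2, 3, 1) the pool is (4, 3, 7, 4)
  run T6 (needs (4, 3, 7, 4), free (4, 3, 7, 4)); after release of (1, 3, 2, 0) the pool is (5, 6, 9, 4)
  run T7 (needs (5, 6, 3, 3), free (5, 6, 9, 4)); after release of (0, 2, 2, 1) the pool is (5, 8, 11, 5)


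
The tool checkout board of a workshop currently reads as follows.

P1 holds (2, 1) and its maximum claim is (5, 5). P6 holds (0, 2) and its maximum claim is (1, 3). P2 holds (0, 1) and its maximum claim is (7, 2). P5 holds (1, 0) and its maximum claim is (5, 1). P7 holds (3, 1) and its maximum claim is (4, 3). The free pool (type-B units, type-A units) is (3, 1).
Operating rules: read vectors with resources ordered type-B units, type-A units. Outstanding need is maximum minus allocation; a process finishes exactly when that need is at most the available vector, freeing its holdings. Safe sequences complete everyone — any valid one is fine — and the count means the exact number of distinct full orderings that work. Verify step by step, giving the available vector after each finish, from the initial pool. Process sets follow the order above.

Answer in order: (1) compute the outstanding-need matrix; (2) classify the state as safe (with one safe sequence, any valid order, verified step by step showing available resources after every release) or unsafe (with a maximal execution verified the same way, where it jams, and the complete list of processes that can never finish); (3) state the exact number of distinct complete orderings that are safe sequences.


(1) Need matrix, components ordered type-B units, type-A units:
  P1: (3, 4)
  P6: (1, 1)
  P2: (7, 1)
  P5: (4, 1)
  P7: (1, 2)
(2) SAFE — a valid safe sequence is P6, P7, P1, P5, P2.
Key observation: P6 marks the first exact bind of the order: its need (1, 1) fits the free (3, 1) with zero slack on a requested resource.
Step-by-step check:
  pool = (3, 1)
  P6 needs (1, 1) <= (3, 1) -> finishes; pool += (0, 2) = (3, 3)
  P7 needs (1, 2) <= (3, 3) -> finishes; pool += (3, 1) = (6, 4)
  P1 needs (3, 4) <= (6, 4) -> finishes; pool += (2, 1) = (8, 5)
  P5 needs (4, 1) <= (8, 5) -> finishes; pool += (1, 0) = (9, 5)
  P2 needs (7, 1) <= (9, 5) -> finishes; pool += (0, 1) = (9, 6)
(3) The exact count: 4 of the possible complete orderings are safe sequences.


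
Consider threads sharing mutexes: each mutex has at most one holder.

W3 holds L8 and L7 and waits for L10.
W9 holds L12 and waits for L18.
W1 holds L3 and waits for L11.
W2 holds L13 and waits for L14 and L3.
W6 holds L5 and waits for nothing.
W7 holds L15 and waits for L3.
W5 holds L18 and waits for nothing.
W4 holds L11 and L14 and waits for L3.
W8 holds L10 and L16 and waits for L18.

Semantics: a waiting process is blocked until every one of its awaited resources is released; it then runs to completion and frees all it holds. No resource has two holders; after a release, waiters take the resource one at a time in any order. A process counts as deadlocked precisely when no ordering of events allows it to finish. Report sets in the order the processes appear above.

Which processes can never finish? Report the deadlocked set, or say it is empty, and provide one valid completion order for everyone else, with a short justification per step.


Deadlocked: W1, W2, W7 and W4.
Key observation: the cycle W1 -> W4 -> W1 can never break — each member waits on the next; W2 and W7 wait into the deadlock from upstream.
A valid finishing order for the others: W6, W5, W8, W3, W9.
Verifying each step:
  W6 waits on nothing -> runs at once and releases L5
  W5 waits on nothing -> runs at once and releases L18
  W8: everything it awaited (L18) is free; runs, freeing L10 and L16
  W3: everything it awaited (L10) is free; runs, freeing L8 and L7
  W9: everything it awaited (L18) is free; runs, freeing L12


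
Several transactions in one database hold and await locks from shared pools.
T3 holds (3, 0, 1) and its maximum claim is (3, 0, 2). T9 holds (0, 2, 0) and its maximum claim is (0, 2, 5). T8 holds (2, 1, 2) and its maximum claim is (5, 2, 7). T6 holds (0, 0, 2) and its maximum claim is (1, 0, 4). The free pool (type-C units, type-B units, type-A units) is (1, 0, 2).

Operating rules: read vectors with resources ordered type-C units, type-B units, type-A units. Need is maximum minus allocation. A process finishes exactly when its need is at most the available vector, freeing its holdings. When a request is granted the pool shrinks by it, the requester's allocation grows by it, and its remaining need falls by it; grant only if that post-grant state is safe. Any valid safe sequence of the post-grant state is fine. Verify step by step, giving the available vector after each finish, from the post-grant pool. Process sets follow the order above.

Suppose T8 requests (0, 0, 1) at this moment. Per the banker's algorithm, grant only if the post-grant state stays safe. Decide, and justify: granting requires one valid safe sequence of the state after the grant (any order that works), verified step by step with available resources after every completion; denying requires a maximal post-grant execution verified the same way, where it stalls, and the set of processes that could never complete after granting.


DENY. Granting would leave the state unsafe.
Key observation: after T3, T6 the pool peaks at (4, 0, 4), and each blocked process is short somewhere: T9 on type-A units; T8 on type-B units.
Pretend the grant happened; the run T3, T6 goes as far as possible. Check, step by step:
  pool = (1, 0, 1)
  run T3 (needs (0, 0, 1), free (1, 0, 1)); after release of (3, 0, 1) the pool is (4, 0, 2)
  run T6 (needs (1, 0, 2), free (4, 0, 2)); after release of (0, 0, 2) the pool is (4, 0, 4)
  blocked: T9 wants (0, 0, 5), pool (4, 0, 4) — not enough type-A units
  blocked: T8 wants (3, 1, 4), pool (4, 0, 4) — not enough type-B units
Processes that could never finish after the grant: T9 and T8.


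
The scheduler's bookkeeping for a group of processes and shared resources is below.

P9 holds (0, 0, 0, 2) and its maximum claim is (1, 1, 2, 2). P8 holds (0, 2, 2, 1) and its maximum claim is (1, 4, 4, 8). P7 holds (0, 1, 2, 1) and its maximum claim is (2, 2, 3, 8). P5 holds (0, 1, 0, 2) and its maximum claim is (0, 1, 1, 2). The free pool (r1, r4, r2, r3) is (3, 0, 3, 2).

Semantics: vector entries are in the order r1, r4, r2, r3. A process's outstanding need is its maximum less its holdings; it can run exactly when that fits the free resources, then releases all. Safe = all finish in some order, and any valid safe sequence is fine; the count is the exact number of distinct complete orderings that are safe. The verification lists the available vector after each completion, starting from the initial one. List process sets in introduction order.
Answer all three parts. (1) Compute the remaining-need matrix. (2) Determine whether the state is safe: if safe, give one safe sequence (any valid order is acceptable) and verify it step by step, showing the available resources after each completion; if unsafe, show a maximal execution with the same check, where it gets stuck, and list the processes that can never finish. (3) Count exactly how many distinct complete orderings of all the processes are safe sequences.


(1) Need matrix, components ordered r1, r4, r2, r3:
  P9: (1, 1, 2, 0)
  P8: (1, 2, 2, 7)
  P7: (2, 1, 1, 7)
  P5: (0, 0, 1, 0)
(2) The state is UNSAFE.
Key observation: once P5, P9 finish, the pool peaks at (3, 1, 3, 6) — and every remaining process still needs more r3 than that.
Going as far as possible: P5, P9; after that, nothing fits. Check, step by step:
  pool = (3, 0, 3, 2)
  P5 needs (0, 0, 1, 0) <= (3, 0, 3, 2) -> finishes; pool += (0, 1, 0, 2) = (3, 1, 3, 4)
  P9 needs (1, 1, 2, 0) <= (3, 1, 3, 4) -> finishes; pool += (0, 0, 0, 2) = (3, 1, 3, 6)
  blocked: P8 wants (1, 2, 2, 7), pool (3, 1, 3, 6) — not enough r4 and r3
  blocked: P7 wants (2, 1, 1, 7), pool (3, 1, 3, 6) — not enough r3
Never able to finish: P8 and P7.
(3) Exactly 0 of the possible complete orderings are safe sequences.


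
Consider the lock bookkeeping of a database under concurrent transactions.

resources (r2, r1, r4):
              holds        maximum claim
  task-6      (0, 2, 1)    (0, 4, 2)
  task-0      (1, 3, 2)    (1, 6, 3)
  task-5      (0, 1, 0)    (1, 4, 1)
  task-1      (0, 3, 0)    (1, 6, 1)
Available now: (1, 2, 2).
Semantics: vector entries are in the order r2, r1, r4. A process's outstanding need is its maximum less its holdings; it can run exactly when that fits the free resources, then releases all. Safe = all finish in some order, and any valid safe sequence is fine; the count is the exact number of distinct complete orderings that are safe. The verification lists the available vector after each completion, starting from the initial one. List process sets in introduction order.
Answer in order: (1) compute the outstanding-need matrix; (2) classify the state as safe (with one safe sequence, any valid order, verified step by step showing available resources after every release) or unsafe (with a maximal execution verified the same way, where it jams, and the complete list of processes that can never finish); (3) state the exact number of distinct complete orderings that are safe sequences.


(1) Remaining need (order r2, r1, r4):
  task-6: (0, 2, 1)
  task-0: (0, 3, 1)
  task-5: (1, 3, 1)
  task-1: (1, 3, 1)
(2) The state is SAFE; one workable sequence: task-6, task-0, task-5, task-1.
Key observation: reading the order forward, task-6 is the first process whose need (0, 2, 1) meets the free pool (1, 2, 2) exactly on a resource it requests.
Verifying each step:
  pool = (1, 2, 2)
  task-6: need (0, 2, 1) fits (1, 2, 2); releases (0, 2, 1), pool now (1, 4, 3)
  task-0: need (0, 3, 1) fits (1, 4, 3); releases (1, 3, 2), pool now (2, 7, 5)
  task-5: need (1, 3, 1) fits (2, 7, 5); releases (0, 1, 0), pool now (2, 8, 5)
  task-1: need (1, 3, 1) fits (2, 8, 5); releases (0, 3, 0), pool now (2, 11, 5)
(3) Precisely 6 of the possible complete orderings are safe sequences.


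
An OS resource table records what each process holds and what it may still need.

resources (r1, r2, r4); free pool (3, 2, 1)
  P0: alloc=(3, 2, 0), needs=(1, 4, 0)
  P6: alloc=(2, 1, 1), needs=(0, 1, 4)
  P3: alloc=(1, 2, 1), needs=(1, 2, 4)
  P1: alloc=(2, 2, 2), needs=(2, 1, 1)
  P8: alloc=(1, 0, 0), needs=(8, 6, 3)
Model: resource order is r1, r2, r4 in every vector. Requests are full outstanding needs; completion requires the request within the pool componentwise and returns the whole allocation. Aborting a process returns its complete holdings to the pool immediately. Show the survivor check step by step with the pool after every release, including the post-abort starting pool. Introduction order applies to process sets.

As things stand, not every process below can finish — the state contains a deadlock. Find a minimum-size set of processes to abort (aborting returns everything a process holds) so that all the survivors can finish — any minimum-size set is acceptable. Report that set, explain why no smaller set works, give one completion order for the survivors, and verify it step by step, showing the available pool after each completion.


Minimum abort set: P6.
Key observation: P3 could never have finished before the abort; with (2, 1, 1) returned by P6, it fits at step 2.
Why nothing smaller works: aborting no one leaves the state deadlocked as given.
Survivors finish in the order: P1, P3, P0, P8. Walking it through (pool after the aborts first):
  pool = (5, 3, 2)
  P1: need (2, 1, 1) fits (5, 3, 2); releases (2, 2, 2), pool now (7, 5, 4)
  P3: need (1, 2, 4) fits (7, 5, 4); releases (1, 2, 1), pool now (8, 7, 5)
  P0: need (1, 4, 0) fits (8, 7, 5); releases (3, 2, 0), pool now (11, 9, 5)
  P8: need (8, 6, 3) fits (11, 9, 5); releases (1, 0, 0), pool now (12, 9, 5)


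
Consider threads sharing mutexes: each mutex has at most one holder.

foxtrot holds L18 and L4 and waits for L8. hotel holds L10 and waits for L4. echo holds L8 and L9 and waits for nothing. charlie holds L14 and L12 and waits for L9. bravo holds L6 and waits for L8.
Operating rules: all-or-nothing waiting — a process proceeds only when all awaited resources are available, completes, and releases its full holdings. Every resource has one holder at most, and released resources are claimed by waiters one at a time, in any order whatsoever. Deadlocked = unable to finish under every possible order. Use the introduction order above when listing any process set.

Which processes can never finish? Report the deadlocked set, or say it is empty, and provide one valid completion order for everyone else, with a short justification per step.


Nothing here is deadlocked.
Key observation: the wait graph is acyclic; completion cascades from the unblocked processes through everyone else.
A valid finishing order for the others: echo, bravo, foxtrot, hotel, charlie.
Step-by-step check:
  echo waits on nothing -> runs at once and releases L8 and L9
  run bravo (all its waits — L8 — are resolved); releases L6
  run foxtrot (all its waits — L8 — are resolved); releases L18 and L4
  run hotel (all its waits — L4 — are resolved); releases L10
  run charlie (all its waits — L9 — are resolved); releases L14 and L12


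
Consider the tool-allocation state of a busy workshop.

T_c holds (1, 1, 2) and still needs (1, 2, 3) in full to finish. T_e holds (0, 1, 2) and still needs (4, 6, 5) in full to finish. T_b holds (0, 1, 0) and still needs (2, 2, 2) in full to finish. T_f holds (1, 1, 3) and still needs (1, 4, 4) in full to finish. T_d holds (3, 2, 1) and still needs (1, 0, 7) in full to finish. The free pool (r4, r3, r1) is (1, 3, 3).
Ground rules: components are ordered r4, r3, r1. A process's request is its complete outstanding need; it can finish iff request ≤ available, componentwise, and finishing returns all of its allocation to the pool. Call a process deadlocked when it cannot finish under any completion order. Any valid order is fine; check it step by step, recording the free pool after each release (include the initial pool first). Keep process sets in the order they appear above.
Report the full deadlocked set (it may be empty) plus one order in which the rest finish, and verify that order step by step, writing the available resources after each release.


The deadlocked set is empty.
Key observation: beginning at T_c, releases accumulate fast enough that every process eventually fits.
The rest can finish in the order T_c, T_f, T_d, T_e, T_b. Verifying each step:
  pool = (1, 3, 3)
  run T_c (needs (1, 2, 3), free (1, 3, 3)); after release of (1, 1, 2) the pool is (2, 4, 5)
  run T_f (needs (1, 4, 4), free (2, 4, 5)); after release of (1, 1, 3) the pool is (3, 5, 8)
  run T_d (needs (1, 0, 7), free (3, 5, 8)); after release of (3, 2, 1) the pool is (6, 7, 9)
  run T_e (needs (4, 6, 5), free (6, 7, 9)); after release of (0, 1, 2) the pool is (6, 8, 11)
  run T_b (needs (2, 2, 2), free (6, 8, 11)); after release of (0, 1, 0) the pool is (6, 9, 11)


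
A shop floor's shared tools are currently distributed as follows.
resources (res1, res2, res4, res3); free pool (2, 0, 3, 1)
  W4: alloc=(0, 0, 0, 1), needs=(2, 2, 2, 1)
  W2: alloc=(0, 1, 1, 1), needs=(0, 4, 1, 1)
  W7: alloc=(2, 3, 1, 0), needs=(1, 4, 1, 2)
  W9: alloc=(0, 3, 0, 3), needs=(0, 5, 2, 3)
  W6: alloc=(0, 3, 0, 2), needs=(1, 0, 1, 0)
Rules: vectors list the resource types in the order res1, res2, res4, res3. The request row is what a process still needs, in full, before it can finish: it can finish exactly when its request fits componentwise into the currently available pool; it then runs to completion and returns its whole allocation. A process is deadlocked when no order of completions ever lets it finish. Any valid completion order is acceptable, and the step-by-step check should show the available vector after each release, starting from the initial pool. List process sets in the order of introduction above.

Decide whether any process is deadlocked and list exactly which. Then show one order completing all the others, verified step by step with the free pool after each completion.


The deadlocked set is W2, W7 and W9.
Key observation: W6, W4 can finish, but then (2, 3, 3, 4) is all there is, and the blocked group's res2 demands exceed it.
One completion order for the rest: W6, W4. Check, step by step:
  pool = (2, 0, 3, 1)
  W6: need (1, 0, 1, 0) fits (2, 0, 3, 1); releases (0, 3, 0, 2), pool now (2, 3, 3, 3)
  W4: need (2, 2, 2, 1) fits (2, 3, 3, 3); releases (0, 0, 0, 1), pool now (2, 3, 3, 4)
None of the blocked processes ever fits:
  blocked: W2 wants (0, 4, 1, 1), pool (2, 3, 3, 4) — not enough res2
  blocked: W7 wants (1, 4, 1, 2), pool (2, 3, 3, 4) — not enough res2
  blocked: W9 wants (0, 5, 2, 3), pool (2, 3, 3, 4) — not enough res2


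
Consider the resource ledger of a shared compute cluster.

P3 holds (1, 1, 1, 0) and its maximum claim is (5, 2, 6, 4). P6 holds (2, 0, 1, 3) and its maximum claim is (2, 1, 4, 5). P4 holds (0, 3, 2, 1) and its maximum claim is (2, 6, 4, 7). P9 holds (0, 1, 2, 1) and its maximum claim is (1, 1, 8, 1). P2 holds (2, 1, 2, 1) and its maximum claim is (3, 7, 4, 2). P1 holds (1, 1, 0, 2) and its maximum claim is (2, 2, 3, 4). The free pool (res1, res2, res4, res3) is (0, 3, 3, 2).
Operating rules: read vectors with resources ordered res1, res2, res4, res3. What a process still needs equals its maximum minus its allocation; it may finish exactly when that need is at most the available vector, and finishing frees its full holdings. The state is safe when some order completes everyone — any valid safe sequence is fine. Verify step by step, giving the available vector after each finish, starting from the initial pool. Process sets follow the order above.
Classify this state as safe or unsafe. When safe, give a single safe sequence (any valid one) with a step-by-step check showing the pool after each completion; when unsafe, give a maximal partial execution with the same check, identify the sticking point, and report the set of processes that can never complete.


The state is SAFE; one workable sequence: P6, P1, P4, P2, P3, P9.
Key observation: the first exact fit in this order is P6 — it needs (0, 1, 3, 2) with (0, 3, 3, 2) free, meeting a requested resource to the last unit.
Check, step by step:
  pool = (0, 3, 3, 2)
  P6 needs (0, 1, 3, 2) <= (0, 3, 3, 2) -> finishes; pool += (2, 0, 1, 3) = (2, 3, 4, 5)
  P1 needs (1, 1, 3, 2) <= (2, 3, 4, 5) -> finishes; pool += (1, 1, 0, 2) = (3, 4, 4, 7)
  P4 needs (2, 3, 2, 6) <= (3, 4, 4, 7) -> finishes; pool += (0, 3, 2, 1) = (3, 7, 6, 8)
  P2 needs (1, 6, 2, 1) <= (3, 7, 6, 8) -> finishes; pool += (2, 1, 2, 1) = (5, 8, 8, 9)
  P3 needs (4, 1, 5, 4) <= (5, 8, 8, 9) -> finishes; pool += (1, 1, 1, 0) = (6, 9, 9, 9)
  P9 needs (1, 0, 6, 0) <= (6, 9, 9, 9) -> finishes; pool += (0, 1, 2, 1) = (6, 10, 11, 10)


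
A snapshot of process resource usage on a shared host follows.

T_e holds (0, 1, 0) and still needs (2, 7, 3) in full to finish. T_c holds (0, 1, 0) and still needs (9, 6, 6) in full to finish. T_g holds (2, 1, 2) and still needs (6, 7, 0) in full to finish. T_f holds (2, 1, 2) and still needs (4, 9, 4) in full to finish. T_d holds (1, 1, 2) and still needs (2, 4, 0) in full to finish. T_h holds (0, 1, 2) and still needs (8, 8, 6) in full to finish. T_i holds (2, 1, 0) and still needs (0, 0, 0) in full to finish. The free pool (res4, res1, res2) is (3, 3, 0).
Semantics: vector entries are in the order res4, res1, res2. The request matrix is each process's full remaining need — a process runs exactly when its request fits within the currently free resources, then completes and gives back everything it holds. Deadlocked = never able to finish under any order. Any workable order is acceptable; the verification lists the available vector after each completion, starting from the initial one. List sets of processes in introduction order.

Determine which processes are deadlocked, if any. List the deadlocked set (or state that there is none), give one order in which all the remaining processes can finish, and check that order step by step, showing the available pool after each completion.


The deadlocked set is T_e, T_c, T_g, T_f and T_h.
Key observation: once T_i, T_d finish, the pool peaks at (6, 5, 2) — and every remaining process still needs more res1 than that.
A valid finishing order for the others: T_i, T_d. Walking it through:
  pool = (3, 3, 0)
  T_i: need (0, 0, 0) fits (3, 3, 0); releases (2, 1, 0), pool now (5, 4, 0)
  T_d: need (2, 4, 0) fits (5, 4, 0); releases (1, 1, 2), pool now (6, 5, 2)
The blocked processes can never fit:
  T_e cannot run: need (2, 7, 3) vs free (6, 5, 2) (insufficient res1 and res2)
  T_c cannot run: need (9, 6, 6) vs free (6, 5, 2) (insufficient res4, res1 and res2)
  T_g cannot run: need (6, 7, 0) vs free (6, 5, 2) (insufficient res1)
  T_f cannot run: need (4, 9, 4) vs free (6, 5, 2) (insufficient res1 and res2)
  T_h cannot run: need (8, 8, 6) vs free (6, 5, 2) (insufficient res4, res1 and res2)


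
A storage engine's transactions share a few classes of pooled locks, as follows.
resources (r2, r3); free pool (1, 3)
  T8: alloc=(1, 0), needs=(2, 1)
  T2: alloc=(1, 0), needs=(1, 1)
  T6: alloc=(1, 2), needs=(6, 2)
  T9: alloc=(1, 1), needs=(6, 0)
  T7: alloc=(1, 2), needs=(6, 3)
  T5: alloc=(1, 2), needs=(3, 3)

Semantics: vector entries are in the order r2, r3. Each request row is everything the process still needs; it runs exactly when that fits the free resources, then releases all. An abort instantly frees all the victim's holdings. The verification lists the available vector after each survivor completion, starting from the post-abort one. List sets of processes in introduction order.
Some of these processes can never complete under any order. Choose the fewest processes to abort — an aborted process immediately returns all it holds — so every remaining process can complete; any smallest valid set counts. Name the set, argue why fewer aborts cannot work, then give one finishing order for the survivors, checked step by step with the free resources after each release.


Abort T6 and T7.
Key observation: aborting T6 and T7 returns (2, 4), and T9 — hopeless before — runs at step 4 with the returned capacity in the pool.
No one abort is enough; case by case: T8 alone leaves T6 blocked (short on r2); T2 alone leaves T6 blocked (short on r2); T6 alone leaves T9 blocked (short on r2); T9 alone leaves T6 blocked (short on r2); T7 alone leaves T6 blocked (short on r2); T5 alone leaves T6 blocked (short on r2).
Survivors finish in the order: T2, T8, T5, T9. Walking it through (pool after the aborts first):
  pool = (3, 7)
  T2: need (1, 1) fits (3, 7); releases (1, 0), pool now (4, 7)
  T8: need (2, 1) fits (4, 7); releases (1, 0), pool now (5, 7)
  T5: need (3, 3) fits (5, 7); releases (1, 2), pool now (6, 9)
  T9: need (6, 0) fits (6, 9); releases (1, 1), pool now (7, 10)


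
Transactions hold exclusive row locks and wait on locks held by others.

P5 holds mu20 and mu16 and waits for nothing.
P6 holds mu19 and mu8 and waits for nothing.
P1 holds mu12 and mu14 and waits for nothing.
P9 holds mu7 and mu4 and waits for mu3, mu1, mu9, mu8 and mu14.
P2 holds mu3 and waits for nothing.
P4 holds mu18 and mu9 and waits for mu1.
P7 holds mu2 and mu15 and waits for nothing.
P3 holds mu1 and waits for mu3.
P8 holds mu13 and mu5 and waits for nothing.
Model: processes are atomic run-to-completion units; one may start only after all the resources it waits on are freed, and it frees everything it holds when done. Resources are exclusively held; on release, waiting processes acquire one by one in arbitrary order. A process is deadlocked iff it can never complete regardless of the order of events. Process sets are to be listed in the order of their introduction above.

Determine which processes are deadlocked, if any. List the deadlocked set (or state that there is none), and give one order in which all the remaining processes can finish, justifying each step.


No process is deadlocked.
Key observation: although several processes wait, no cycle exists — each chain bottoms out at a free runner.
A valid finishing order for the others: P2, P1, P8, P6, P3, P4, P5, P7, P9.
Step-by-step check:
  P2: no waits; runs immediately, freeing mu3
  P1: no waits; runs immediately, freeing mu12 and mu14
  P8: no waits; runs immediately, freeing mu13 and mu5
  P6: no waits; runs immediately, freeing mu19 and mu8
  P3 waits on mu3 — all released -> runs and releases mu1
  P4 waits on mu1 — all released -> runs and releases mu18 and mu9
  P5: no waits; runs immediately, freeing mu20 and mu16
  P7: no waits; runs immediately, freeing mu2 and mu15
  P9 waits on mu3, mu1, mu9, mu8 and mu14 — all released -> runs and releases mu7 and mu4


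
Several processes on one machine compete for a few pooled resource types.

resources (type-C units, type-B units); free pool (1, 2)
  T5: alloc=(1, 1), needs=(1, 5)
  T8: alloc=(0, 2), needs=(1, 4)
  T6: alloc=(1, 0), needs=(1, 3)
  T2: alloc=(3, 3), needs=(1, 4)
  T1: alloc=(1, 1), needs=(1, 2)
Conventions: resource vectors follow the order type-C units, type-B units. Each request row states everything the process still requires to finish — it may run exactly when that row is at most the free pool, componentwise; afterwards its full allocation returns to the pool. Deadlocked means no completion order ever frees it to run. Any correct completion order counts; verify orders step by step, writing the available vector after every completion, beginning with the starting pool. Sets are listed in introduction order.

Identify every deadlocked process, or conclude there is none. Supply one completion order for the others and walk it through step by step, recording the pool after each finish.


Deadlocked: T5, T8 and T2.
Key observation: the wall is type-B units: completing T1, T6 brings the pool only to (3, 3), and all the rest need more.
A valid finishing order for the others: T1, T6. Verifying each step:
  pool = (1, 2)
  run T1 (needs (1, 2), free (1, 2)); after release of (1, 1) the pool is (2, 3)
  run T6 (needs (1, 3), free (2, 3)); after release of (1, 0) the pool is (3, 3)
None of the blocked processes ever fits:
  T5 cannot run: need (1, 5) vs free (3, 3) (insufficient type-B units)
  T8 cannot run: need (1, 4) vs free (3, 3) (insufficient type-B units)
  T2 cannot run: need (1, 4) vs free (3, 3) (insufficient type-B units)


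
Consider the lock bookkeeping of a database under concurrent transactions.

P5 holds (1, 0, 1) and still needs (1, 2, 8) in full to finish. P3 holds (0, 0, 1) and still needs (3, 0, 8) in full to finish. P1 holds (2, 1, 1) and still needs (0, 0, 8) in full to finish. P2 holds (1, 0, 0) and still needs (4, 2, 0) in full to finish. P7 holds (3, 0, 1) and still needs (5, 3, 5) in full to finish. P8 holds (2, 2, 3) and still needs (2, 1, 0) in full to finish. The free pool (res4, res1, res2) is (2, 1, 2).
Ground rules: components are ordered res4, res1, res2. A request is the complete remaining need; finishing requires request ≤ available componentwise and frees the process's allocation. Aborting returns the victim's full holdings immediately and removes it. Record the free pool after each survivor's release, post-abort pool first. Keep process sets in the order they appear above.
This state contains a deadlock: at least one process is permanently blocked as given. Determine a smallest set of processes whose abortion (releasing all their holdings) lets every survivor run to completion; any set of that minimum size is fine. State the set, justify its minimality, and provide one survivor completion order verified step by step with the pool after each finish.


Abort P5 and P1.
Key observation: the deadlocked P3 becomes finishable only because P5 and P1 released (3, 1, 2); it completes at step 3 below.
No one abort is enough; case by case: P5 alone leaves P3 blocked (short on res2); P3 alone leaves P5 blocked (short on res2); P1 alone leaves P5 blocked (short on res2); P2 alone leaves P5 blocked (short on res2); P7 alone leaves P5 blocked (short on res2); P8 alone leaves P5 blocked (short on res2).
The survivors complete as P8, P7, P3, P2. Step-by-step check (starting from the post-abort pool):
  pool = (5, 2, 4)
  run P8 (needs (2, 1, 0), free (5, 2, 4)); after release of (2, 2, 3) the pool is (7, 4, 7)
  run P7 (needs (5, 3, 5), free (7, 4, 7)); after release of (3, 0, 1) the pool is (10, 4, 8)
  run P3 (needs (3, 0, 8), free (10, 4, 8)); after release of (0, 0, 1) the pool is (10, 4, 9)
  run P2 (needs (4, 2, 0), free (10, 4, 9)); after release of (1, 0, 0) the pool is (11, 4, 9)


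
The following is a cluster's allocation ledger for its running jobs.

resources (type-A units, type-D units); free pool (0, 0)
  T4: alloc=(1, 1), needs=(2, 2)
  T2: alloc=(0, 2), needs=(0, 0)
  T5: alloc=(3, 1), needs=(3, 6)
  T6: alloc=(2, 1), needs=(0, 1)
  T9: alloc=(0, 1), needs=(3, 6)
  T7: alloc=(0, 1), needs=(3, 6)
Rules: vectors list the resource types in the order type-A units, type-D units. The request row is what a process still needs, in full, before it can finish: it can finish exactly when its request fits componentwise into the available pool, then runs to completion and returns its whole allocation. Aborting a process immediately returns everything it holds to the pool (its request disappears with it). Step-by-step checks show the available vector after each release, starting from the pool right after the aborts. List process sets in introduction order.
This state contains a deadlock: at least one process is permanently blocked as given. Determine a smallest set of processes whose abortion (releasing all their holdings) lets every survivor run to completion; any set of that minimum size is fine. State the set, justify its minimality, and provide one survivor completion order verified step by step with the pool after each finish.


Abort T5 and T7.
Key observation: the returned (3, 2) from T5 and T7 is what brings T9 — unrunnable before, under any order — into play at step 4.
Why nothing smaller works — every single abort fails: T4 alone leaves T5 blocked (short on type-D units); T2 alone leaves T5 blocked (short on type-D units); T5 alone leaves T9 blocked (short on type-D units); T6 alone leaves T5 blocked (short on type-D units); T9 alone leaves T5 blocked (short on type-D units); T7 alone leaves T5 blocked (short on type-D units).
Survivors finish in the order: T2, T4, T6, T9. Step-by-step check (pool after the aborts first):
  pool = (3, 2)
  run T2 (needs (0, 0), free (3, 2)); after release of (0, 2) the pool is (3, 4)
  run T4 (needs (2, 2), free (3, 4)); after release of (1, 1) the pool is (4, 5)
  run T6 (needs (0, 1), free (4, 5)); after release of (2, 1) the pool is (6, 6)
  run T9 (needs (3, 6), free (6, 6)); after release of (0, 1) the pool is (6, 7)


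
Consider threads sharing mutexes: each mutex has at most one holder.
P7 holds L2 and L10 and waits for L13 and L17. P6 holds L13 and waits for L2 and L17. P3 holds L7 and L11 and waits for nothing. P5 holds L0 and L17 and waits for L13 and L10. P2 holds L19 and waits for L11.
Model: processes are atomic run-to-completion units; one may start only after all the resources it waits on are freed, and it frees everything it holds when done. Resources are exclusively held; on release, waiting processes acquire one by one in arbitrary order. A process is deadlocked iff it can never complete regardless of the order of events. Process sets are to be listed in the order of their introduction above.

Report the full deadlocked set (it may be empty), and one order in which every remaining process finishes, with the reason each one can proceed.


The deadlocked set is P7, P6 and P5.
Key observation: the cycle P7 -> P6 -> P7 can never break — each member waits on the next; P5 is caught in further circular waits.
A valid finishing order for the others: P3, P2.
Step-by-step check:
  P3: no waits; runs immediately, freeing L7 and L11
  P2 waits on L11 — all released -> runs and releases L19


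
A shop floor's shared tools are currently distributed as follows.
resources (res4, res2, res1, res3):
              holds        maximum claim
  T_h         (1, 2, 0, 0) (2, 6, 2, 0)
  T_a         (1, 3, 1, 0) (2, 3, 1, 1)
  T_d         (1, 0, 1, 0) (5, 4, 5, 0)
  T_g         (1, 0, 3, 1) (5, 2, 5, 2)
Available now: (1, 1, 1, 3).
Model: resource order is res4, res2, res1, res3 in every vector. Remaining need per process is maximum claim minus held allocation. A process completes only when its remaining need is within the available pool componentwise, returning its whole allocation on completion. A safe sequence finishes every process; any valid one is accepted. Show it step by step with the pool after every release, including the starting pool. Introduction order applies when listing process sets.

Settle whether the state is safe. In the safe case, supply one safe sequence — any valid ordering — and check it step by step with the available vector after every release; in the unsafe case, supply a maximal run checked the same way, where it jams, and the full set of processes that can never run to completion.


The state is UNSAFE.
Key observation: the pool after T_a, T_h is (3, 6, 2, 3); every surviving request exceeds it in res4, so progress ends there.
The run T_a, T_h cannot be extended any further. Check, step by step:
  pool = (1, 1, 1, 3)
  T_a: need (1, 0, 0, 1) fits (1, 1, 1, 3); releases (1, 3, 1, 0), pool now (2, 4, 2, 3)
  T_h: need (1, 4, 2, 0) fits (2, 4, 2, 3); releases (1, 2, 0, 0), pool now (3, 6, 2, 3)
  blocked: T_d wants (4, 4, 4, 0), pool (3, 6, 2, 3) — not enough res4 and res1
  blocked: T_g wants (4, 2, 2, 1), pool (3, 6, 2, 3) — not enough res4
Processes that can never finish: T_d and T_g.


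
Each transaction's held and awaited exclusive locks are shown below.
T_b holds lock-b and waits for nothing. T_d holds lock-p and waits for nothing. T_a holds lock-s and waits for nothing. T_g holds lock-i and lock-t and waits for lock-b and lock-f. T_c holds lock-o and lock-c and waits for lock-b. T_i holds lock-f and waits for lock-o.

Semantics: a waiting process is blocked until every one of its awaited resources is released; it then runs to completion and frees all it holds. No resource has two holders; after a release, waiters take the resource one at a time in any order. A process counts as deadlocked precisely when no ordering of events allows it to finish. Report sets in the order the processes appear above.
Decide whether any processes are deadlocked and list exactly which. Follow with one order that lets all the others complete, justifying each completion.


Nothing here is deadlocked.
Key observation: the wait graph is acyclic; completion cascades from the unblocked processes through everyone else.
A valid finishing order for the others: T_b, T_a, T_c, T_d, T_i, T_g.
Step-by-step check:
  T_b: no waits; runs immediately, freeing lock-b
  T_a: no waits; runs immediately, freeing lock-s
  T_c waits on lock-b — all released -> runs and releases lock-o and lock-c
  T_d: no waits; runs immediately, freeing lock-p
  T_i waits on lock-o — all released -> runs and releases lock-f
  T_g waits on lock-b and lock-f — all released -> runs and releases lock-i and lock-t


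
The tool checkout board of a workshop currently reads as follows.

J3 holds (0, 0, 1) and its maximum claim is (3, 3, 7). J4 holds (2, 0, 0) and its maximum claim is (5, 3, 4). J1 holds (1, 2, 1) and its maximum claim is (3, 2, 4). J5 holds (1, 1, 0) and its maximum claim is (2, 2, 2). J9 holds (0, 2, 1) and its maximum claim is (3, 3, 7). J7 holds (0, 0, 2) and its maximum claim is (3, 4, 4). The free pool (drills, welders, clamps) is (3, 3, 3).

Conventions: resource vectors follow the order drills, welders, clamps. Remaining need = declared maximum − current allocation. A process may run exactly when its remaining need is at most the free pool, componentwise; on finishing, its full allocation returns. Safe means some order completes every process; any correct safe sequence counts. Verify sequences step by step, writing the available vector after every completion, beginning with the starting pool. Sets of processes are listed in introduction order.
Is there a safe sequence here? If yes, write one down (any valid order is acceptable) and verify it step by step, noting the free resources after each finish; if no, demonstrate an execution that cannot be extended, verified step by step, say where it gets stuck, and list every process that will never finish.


SAFE, for example via the order J1, J7, J3, J5, J9, J4.
Key observation: the order's first zero-slack moment is J1 ((2, 0, 3) needed, (3, 3, 3) free — a requested resource with nothing to spare).
Verifying each step:
  pool = (3, 3, 3)
  J1: need (2, 0, 3) fits (3, 3, 3); releases (1, 2, 1), pool now (4, 5, 4)
  J7: need (3, 4, 2) fits (4, 5, 4); releases (0, 0, 2), pool now (4, 5, 6)
  J3: need (3, 3, 6) fits (4, 5, 6); releases (0, 0, 1), pool now (4, 5, 7)
  J5: need (1, 1, 2) fits (4, 5, 7); releases (1, 1, 0), pool now (5, 6, 7)
  J9: need (3, 1, 6) fits (5, 6, 7); releases (0, 2, 1), pool now (5, 8, 8)
  J4: need (3, 3, 4) fits (5, 8, 8); releases (2, 0, 0), pool now (7, 8, 8)


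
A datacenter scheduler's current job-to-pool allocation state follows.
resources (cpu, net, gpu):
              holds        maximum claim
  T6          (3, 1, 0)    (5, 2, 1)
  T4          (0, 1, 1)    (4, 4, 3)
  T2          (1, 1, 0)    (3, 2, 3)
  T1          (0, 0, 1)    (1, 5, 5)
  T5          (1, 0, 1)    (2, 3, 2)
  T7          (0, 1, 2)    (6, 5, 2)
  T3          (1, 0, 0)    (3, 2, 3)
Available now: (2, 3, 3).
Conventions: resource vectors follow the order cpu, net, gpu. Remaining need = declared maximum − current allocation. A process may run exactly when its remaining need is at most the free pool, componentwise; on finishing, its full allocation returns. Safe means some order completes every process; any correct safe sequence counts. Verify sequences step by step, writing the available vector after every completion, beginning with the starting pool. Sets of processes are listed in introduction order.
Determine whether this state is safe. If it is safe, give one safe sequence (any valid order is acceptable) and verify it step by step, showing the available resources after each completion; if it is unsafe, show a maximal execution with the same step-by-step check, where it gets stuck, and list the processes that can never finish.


The state is SAFE; one workable sequence: T6, T3, T2, T7, T1, T4, T5.
Key observation: reading the order forward, T6 is the first process whose need (2, 1, 1) meets the free pool (2, 3, 3) exactly on a resource it requests.
Step-by-step check:
  pool = (2, 3, 3)
  T6 needs (2, 1, 1) <= (2, 3, 3) -> finishes; pool += (3, 1, 0) = (5, 4, 3)
  T3 needs (2, 2, 3) <= (5, 4, 3) -> finishes; pool += (1, 0, 0) = (6, 4, 3)
  T2 needs (2, 1, 3) <= (6, 4, 3) -> finishes; pool += (1, 1, 0) = (7, 5, 3)
  T7 needs (6, 4, 0) <= (7, 5, 3) -> finishes; pool += (0, 1, 2) = (7, 6, 5)
  T1 needs (1, 5, 4) <= (7, 6, 5) -> finishes; pool += (0, 0, 1) = (7, 6, 6)
  T4 needs (4, 3, 2) <= (7, 6, 6) -> finishes; pool += (0, 1, 1) = (7, 7, 7)
  T5 needs (1, 3, 1) <= (7, 7, 7) -> finishes; pool += (1, 0, 1) = (8, 7, 8)
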